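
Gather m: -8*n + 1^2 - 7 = -8*n - 6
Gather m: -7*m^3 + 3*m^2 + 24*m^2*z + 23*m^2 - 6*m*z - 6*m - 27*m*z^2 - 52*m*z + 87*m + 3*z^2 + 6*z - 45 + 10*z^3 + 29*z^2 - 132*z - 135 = -7*m^3 + m^2*(24*z + 26) + m*(-27*z^2 - 58*z + 81) + 10*z^3 + 32*z^2 - 126*z - 180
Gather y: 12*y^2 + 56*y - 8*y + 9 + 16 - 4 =12*y^2 + 48*y + 21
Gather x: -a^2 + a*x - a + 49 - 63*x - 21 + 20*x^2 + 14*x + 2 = -a^2 - a + 20*x^2 + x*(a - 49) + 30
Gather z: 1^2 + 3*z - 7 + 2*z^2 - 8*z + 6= 2*z^2 - 5*z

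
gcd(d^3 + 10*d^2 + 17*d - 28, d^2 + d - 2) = d - 1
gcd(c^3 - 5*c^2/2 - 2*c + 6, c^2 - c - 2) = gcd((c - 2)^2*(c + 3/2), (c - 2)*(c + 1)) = c - 2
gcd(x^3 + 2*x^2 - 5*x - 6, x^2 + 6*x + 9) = x + 3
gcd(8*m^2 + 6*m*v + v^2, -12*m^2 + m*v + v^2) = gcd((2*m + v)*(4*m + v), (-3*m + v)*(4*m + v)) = 4*m + v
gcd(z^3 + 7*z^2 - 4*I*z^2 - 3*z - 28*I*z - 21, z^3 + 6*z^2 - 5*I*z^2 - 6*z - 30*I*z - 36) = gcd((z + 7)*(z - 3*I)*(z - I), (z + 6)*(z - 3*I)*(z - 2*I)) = z - 3*I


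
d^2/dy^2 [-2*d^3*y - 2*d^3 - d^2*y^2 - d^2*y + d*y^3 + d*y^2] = 2*d*(-d + 3*y + 1)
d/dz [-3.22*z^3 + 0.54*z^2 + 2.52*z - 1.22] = -9.66*z^2 + 1.08*z + 2.52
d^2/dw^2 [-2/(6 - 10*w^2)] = 30*(5*w^2 + 1)/(5*w^2 - 3)^3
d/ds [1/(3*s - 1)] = -3/(3*s - 1)^2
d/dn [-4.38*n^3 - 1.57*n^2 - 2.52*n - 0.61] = -13.14*n^2 - 3.14*n - 2.52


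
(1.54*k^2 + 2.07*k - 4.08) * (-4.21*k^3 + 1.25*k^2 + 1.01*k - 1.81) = -6.4834*k^5 - 6.7897*k^4 + 21.3197*k^3 - 5.7967*k^2 - 7.8675*k + 7.3848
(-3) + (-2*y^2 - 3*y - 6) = -2*y^2 - 3*y - 9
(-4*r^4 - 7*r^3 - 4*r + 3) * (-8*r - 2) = 32*r^5 + 64*r^4 + 14*r^3 + 32*r^2 - 16*r - 6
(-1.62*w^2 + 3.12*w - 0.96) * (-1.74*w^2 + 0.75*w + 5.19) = 2.8188*w^4 - 6.6438*w^3 - 4.3974*w^2 + 15.4728*w - 4.9824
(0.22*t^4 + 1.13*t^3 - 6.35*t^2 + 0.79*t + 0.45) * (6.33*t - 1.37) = 1.3926*t^5 + 6.8515*t^4 - 41.7436*t^3 + 13.7002*t^2 + 1.7662*t - 0.6165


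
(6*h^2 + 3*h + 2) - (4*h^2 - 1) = 2*h^2 + 3*h + 3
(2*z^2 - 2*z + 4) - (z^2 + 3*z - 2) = z^2 - 5*z + 6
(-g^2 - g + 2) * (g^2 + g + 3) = -g^4 - 2*g^3 - 2*g^2 - g + 6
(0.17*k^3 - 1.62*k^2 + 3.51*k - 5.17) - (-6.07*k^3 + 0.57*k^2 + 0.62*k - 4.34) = 6.24*k^3 - 2.19*k^2 + 2.89*k - 0.83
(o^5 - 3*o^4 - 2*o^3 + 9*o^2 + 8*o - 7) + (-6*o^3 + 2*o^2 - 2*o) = o^5 - 3*o^4 - 8*o^3 + 11*o^2 + 6*o - 7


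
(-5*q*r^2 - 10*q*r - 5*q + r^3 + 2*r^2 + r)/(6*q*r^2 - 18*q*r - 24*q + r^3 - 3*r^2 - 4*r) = (-5*q*r - 5*q + r^2 + r)/(6*q*r - 24*q + r^2 - 4*r)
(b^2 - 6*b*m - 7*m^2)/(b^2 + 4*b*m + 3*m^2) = (b - 7*m)/(b + 3*m)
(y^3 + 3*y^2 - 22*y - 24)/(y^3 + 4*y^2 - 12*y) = (y^2 - 3*y - 4)/(y*(y - 2))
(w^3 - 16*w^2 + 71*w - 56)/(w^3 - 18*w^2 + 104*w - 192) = (w^2 - 8*w + 7)/(w^2 - 10*w + 24)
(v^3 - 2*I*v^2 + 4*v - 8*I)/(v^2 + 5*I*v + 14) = (v^2 + 4)/(v + 7*I)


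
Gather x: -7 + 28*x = 28*x - 7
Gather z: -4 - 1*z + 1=-z - 3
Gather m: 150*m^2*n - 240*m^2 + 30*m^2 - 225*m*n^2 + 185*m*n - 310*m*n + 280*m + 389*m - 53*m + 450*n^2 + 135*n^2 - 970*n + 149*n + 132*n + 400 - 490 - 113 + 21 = m^2*(150*n - 210) + m*(-225*n^2 - 125*n + 616) + 585*n^2 - 689*n - 182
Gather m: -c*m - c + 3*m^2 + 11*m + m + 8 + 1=-c + 3*m^2 + m*(12 - c) + 9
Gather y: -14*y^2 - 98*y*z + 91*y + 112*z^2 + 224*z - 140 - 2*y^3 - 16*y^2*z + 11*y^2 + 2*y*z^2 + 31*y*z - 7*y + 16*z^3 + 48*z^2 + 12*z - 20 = -2*y^3 + y^2*(-16*z - 3) + y*(2*z^2 - 67*z + 84) + 16*z^3 + 160*z^2 + 236*z - 160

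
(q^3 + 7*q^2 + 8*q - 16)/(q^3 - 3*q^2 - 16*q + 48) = (q^2 + 3*q - 4)/(q^2 - 7*q + 12)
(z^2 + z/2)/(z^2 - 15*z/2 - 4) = z/(z - 8)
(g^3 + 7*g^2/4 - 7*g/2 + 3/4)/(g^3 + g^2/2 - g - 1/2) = (4*g^2 + 11*g - 3)/(2*(2*g^2 + 3*g + 1))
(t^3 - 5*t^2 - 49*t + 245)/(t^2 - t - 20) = (t^2 - 49)/(t + 4)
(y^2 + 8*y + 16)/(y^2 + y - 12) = (y + 4)/(y - 3)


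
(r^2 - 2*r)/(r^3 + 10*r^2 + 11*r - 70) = r/(r^2 + 12*r + 35)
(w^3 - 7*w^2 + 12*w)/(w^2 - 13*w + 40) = w*(w^2 - 7*w + 12)/(w^2 - 13*w + 40)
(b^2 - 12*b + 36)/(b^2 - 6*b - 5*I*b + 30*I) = (b - 6)/(b - 5*I)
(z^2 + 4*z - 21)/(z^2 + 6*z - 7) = (z - 3)/(z - 1)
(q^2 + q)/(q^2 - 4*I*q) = (q + 1)/(q - 4*I)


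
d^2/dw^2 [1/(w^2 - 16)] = 2*(3*w^2 + 16)/(w^2 - 16)^3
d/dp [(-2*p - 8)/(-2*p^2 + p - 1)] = 2*(2*p^2 - p - (p + 4)*(4*p - 1) + 1)/(2*p^2 - p + 1)^2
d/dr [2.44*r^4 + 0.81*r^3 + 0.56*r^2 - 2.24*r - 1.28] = 9.76*r^3 + 2.43*r^2 + 1.12*r - 2.24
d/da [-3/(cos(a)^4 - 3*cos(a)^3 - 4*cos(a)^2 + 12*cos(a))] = 3*(-4*cos(a)^3 + 9*cos(a)^2 + 8*cos(a) - 12)*sin(a)/((cos(a)^3 - 3*cos(a)^2 - 4*cos(a) + 12)^2*cos(a)^2)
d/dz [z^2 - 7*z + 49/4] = 2*z - 7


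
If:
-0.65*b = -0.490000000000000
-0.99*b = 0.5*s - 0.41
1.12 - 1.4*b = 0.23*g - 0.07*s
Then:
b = 0.75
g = 0.08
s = -0.67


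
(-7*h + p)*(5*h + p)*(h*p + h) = -35*h^3*p - 35*h^3 - 2*h^2*p^2 - 2*h^2*p + h*p^3 + h*p^2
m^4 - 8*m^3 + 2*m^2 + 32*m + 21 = (m - 7)*(m - 3)*(m + 1)^2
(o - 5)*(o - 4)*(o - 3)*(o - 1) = o^4 - 13*o^3 + 59*o^2 - 107*o + 60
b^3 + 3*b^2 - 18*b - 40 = (b - 4)*(b + 2)*(b + 5)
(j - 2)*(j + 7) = j^2 + 5*j - 14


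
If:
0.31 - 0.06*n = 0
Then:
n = 5.17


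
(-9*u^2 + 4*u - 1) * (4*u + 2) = -36*u^3 - 2*u^2 + 4*u - 2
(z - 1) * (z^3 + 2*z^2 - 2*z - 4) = z^4 + z^3 - 4*z^2 - 2*z + 4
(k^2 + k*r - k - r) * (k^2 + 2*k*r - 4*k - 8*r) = k^4 + 3*k^3*r - 5*k^3 + 2*k^2*r^2 - 15*k^2*r + 4*k^2 - 10*k*r^2 + 12*k*r + 8*r^2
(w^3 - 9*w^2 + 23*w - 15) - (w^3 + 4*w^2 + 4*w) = -13*w^2 + 19*w - 15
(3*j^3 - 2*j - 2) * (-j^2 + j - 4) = -3*j^5 + 3*j^4 - 10*j^3 + 6*j + 8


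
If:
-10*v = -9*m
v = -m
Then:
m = 0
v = 0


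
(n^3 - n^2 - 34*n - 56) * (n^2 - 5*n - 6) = n^5 - 6*n^4 - 35*n^3 + 120*n^2 + 484*n + 336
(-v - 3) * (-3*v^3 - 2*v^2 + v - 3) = 3*v^4 + 11*v^3 + 5*v^2 + 9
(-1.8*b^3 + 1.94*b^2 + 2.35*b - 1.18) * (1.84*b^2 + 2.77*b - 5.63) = -3.312*b^5 - 1.4164*b^4 + 19.8318*b^3 - 6.5839*b^2 - 16.4991*b + 6.6434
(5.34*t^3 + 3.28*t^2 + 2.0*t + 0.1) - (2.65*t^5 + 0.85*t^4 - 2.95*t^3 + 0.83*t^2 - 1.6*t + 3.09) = -2.65*t^5 - 0.85*t^4 + 8.29*t^3 + 2.45*t^2 + 3.6*t - 2.99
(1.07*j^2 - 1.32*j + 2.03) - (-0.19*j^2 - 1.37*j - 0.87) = 1.26*j^2 + 0.05*j + 2.9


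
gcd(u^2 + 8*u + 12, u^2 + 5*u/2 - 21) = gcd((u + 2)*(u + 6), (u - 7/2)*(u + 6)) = u + 6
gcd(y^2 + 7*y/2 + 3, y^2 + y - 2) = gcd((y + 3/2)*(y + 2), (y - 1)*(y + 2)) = y + 2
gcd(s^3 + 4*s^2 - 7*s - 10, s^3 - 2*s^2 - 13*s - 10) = s + 1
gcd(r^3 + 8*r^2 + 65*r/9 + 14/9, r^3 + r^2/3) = r + 1/3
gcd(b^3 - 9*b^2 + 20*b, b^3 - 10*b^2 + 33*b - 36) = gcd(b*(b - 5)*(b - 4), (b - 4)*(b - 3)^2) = b - 4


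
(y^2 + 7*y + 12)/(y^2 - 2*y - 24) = (y + 3)/(y - 6)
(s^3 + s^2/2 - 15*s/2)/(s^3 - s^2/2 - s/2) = (-2*s^2 - s + 15)/(-2*s^2 + s + 1)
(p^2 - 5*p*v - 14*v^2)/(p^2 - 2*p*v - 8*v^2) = (p - 7*v)/(p - 4*v)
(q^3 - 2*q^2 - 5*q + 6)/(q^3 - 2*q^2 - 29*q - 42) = (q^2 - 4*q + 3)/(q^2 - 4*q - 21)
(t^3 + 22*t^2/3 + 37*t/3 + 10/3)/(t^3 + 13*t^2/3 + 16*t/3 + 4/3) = (t + 5)/(t + 2)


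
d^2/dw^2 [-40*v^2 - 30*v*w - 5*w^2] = -10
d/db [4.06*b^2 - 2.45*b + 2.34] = 8.12*b - 2.45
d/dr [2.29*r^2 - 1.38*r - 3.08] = 4.58*r - 1.38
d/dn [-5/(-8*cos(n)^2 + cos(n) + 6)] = 5*(16*cos(n) - 1)*sin(n)/(-8*cos(n)^2 + cos(n) + 6)^2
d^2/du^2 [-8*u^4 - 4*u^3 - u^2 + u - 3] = -96*u^2 - 24*u - 2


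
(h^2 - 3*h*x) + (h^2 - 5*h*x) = 2*h^2 - 8*h*x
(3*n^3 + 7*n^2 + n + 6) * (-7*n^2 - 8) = -21*n^5 - 49*n^4 - 31*n^3 - 98*n^2 - 8*n - 48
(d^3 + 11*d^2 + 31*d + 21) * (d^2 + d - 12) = d^5 + 12*d^4 + 30*d^3 - 80*d^2 - 351*d - 252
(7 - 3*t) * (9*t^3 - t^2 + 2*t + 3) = -27*t^4 + 66*t^3 - 13*t^2 + 5*t + 21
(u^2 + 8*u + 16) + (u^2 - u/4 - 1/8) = 2*u^2 + 31*u/4 + 127/8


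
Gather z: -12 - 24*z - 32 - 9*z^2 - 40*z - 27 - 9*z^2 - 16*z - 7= -18*z^2 - 80*z - 78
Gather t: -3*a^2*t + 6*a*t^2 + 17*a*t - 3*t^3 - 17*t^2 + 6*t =-3*t^3 + t^2*(6*a - 17) + t*(-3*a^2 + 17*a + 6)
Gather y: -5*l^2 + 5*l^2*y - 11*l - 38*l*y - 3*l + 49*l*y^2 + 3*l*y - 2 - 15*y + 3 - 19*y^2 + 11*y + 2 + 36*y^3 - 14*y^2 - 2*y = -5*l^2 - 14*l + 36*y^3 + y^2*(49*l - 33) + y*(5*l^2 - 35*l - 6) + 3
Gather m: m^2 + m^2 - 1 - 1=2*m^2 - 2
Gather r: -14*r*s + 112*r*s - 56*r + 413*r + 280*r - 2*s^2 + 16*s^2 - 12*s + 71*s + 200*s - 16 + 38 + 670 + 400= r*(98*s + 637) + 14*s^2 + 259*s + 1092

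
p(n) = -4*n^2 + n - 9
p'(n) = 1 - 8*n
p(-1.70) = -22.26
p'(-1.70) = 14.60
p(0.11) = -8.94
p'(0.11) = 0.12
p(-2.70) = -40.86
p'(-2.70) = 22.60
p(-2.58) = -38.21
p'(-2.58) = 21.64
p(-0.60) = -11.04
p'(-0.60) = 5.80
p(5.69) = -132.81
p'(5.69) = -44.52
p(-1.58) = -20.57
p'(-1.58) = 13.64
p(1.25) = -14.00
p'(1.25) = -9.00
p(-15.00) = -924.00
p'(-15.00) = 121.00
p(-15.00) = -924.00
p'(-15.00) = 121.00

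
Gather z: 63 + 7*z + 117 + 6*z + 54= 13*z + 234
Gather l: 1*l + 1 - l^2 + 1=-l^2 + l + 2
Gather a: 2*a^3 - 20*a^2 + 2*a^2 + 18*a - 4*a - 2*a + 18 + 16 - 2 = 2*a^3 - 18*a^2 + 12*a + 32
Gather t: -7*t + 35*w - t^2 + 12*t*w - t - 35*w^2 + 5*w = -t^2 + t*(12*w - 8) - 35*w^2 + 40*w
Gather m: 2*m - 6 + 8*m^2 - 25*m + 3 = 8*m^2 - 23*m - 3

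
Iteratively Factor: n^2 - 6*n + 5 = (n - 1)*(n - 5)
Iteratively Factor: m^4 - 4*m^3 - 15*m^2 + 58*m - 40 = (m - 2)*(m^3 - 2*m^2 - 19*m + 20) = (m - 5)*(m - 2)*(m^2 + 3*m - 4) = (m - 5)*(m - 2)*(m + 4)*(m - 1)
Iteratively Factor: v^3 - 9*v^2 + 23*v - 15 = (v - 5)*(v^2 - 4*v + 3) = (v - 5)*(v - 1)*(v - 3)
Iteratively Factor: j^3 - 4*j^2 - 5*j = (j + 1)*(j^2 - 5*j) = j*(j + 1)*(j - 5)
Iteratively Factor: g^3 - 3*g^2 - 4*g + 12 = (g - 3)*(g^2 - 4) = (g - 3)*(g + 2)*(g - 2)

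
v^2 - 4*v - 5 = (v - 5)*(v + 1)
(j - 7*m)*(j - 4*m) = j^2 - 11*j*m + 28*m^2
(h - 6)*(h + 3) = h^2 - 3*h - 18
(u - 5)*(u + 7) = u^2 + 2*u - 35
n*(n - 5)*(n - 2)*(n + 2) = n^4 - 5*n^3 - 4*n^2 + 20*n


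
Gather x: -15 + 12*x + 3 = 12*x - 12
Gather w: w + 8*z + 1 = w + 8*z + 1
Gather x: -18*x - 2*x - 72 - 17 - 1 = -20*x - 90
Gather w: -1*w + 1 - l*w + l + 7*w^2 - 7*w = l + 7*w^2 + w*(-l - 8) + 1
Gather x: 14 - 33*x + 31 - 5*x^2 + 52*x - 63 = -5*x^2 + 19*x - 18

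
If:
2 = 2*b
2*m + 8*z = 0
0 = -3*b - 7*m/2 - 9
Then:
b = 1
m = -24/7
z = 6/7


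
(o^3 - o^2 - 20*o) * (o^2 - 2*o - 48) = o^5 - 3*o^4 - 66*o^3 + 88*o^2 + 960*o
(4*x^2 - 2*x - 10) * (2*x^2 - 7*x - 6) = 8*x^4 - 32*x^3 - 30*x^2 + 82*x + 60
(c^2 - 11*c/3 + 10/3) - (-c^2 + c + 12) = 2*c^2 - 14*c/3 - 26/3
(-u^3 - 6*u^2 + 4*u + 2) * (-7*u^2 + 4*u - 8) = 7*u^5 + 38*u^4 - 44*u^3 + 50*u^2 - 24*u - 16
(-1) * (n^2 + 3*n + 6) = -n^2 - 3*n - 6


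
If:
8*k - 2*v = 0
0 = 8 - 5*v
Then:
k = 2/5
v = 8/5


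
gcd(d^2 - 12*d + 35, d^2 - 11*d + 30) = d - 5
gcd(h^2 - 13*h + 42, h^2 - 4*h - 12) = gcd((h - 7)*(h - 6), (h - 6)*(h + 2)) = h - 6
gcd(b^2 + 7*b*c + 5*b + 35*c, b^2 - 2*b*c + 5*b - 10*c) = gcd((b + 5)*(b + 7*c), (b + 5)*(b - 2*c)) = b + 5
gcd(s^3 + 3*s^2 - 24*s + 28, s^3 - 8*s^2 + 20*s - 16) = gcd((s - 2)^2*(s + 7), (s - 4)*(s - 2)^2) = s^2 - 4*s + 4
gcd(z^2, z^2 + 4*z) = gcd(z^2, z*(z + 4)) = z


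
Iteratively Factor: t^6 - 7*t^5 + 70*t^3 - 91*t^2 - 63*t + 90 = (t - 3)*(t^5 - 4*t^4 - 12*t^3 + 34*t^2 + 11*t - 30) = (t - 3)*(t - 1)*(t^4 - 3*t^3 - 15*t^2 + 19*t + 30) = (t - 3)*(t - 2)*(t - 1)*(t^3 - t^2 - 17*t - 15) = (t - 5)*(t - 3)*(t - 2)*(t - 1)*(t^2 + 4*t + 3) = (t - 5)*(t - 3)*(t - 2)*(t - 1)*(t + 3)*(t + 1)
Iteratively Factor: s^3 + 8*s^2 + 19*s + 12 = (s + 3)*(s^2 + 5*s + 4) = (s + 1)*(s + 3)*(s + 4)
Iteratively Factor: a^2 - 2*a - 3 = (a + 1)*(a - 3)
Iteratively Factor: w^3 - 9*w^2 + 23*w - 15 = (w - 1)*(w^2 - 8*w + 15) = (w - 3)*(w - 1)*(w - 5)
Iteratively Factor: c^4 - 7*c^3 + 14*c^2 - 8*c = (c - 2)*(c^3 - 5*c^2 + 4*c) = c*(c - 2)*(c^2 - 5*c + 4) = c*(c - 2)*(c - 1)*(c - 4)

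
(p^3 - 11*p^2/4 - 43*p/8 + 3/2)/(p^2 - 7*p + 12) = (8*p^2 + 10*p - 3)/(8*(p - 3))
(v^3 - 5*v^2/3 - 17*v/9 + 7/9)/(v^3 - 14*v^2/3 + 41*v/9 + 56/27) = 3*(3*v^2 + 2*v - 1)/(9*v^2 - 21*v - 8)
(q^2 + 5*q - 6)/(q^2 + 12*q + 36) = (q - 1)/(q + 6)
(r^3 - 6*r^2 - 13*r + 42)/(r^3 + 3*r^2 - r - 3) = (r^2 - 9*r + 14)/(r^2 - 1)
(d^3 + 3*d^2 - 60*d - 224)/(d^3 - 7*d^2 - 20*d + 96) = (d + 7)/(d - 3)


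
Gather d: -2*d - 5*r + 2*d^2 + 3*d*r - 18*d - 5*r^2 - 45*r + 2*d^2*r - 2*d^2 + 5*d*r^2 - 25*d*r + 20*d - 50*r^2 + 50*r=2*d^2*r + d*(5*r^2 - 22*r) - 55*r^2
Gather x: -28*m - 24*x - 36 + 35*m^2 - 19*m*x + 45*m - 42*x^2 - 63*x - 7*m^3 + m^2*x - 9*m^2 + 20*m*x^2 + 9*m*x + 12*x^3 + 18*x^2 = -7*m^3 + 26*m^2 + 17*m + 12*x^3 + x^2*(20*m - 24) + x*(m^2 - 10*m - 87) - 36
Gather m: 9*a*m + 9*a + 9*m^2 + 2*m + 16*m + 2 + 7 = 9*a + 9*m^2 + m*(9*a + 18) + 9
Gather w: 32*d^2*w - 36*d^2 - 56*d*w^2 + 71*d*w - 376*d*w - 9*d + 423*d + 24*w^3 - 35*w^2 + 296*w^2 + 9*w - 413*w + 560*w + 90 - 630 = -36*d^2 + 414*d + 24*w^3 + w^2*(261 - 56*d) + w*(32*d^2 - 305*d + 156) - 540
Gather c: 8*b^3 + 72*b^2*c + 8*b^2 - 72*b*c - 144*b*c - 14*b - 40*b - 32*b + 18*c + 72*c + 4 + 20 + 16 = 8*b^3 + 8*b^2 - 86*b + c*(72*b^2 - 216*b + 90) + 40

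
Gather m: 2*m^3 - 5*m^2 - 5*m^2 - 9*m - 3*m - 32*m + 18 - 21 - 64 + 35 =2*m^3 - 10*m^2 - 44*m - 32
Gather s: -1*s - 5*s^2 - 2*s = -5*s^2 - 3*s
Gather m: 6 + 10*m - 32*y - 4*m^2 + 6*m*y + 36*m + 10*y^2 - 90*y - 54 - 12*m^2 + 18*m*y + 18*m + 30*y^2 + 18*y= -16*m^2 + m*(24*y + 64) + 40*y^2 - 104*y - 48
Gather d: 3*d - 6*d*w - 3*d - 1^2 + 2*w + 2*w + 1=-6*d*w + 4*w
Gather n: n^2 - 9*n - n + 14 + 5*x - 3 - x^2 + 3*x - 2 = n^2 - 10*n - x^2 + 8*x + 9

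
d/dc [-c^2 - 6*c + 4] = -2*c - 6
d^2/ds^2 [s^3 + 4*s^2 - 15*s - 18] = 6*s + 8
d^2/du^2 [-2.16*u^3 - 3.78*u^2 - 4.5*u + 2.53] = -12.96*u - 7.56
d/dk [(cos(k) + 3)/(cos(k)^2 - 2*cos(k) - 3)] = (cos(k)^2 + 6*cos(k) - 3)*sin(k)/(sin(k)^2 + 2*cos(k) + 2)^2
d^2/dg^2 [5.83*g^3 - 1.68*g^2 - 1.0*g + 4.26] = 34.98*g - 3.36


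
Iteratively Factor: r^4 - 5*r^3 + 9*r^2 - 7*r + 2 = (r - 2)*(r^3 - 3*r^2 + 3*r - 1) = (r - 2)*(r - 1)*(r^2 - 2*r + 1) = (r - 2)*(r - 1)^2*(r - 1)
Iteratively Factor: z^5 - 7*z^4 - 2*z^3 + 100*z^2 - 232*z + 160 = (z - 2)*(z^4 - 5*z^3 - 12*z^2 + 76*z - 80) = (z - 2)^2*(z^3 - 3*z^2 - 18*z + 40) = (z - 5)*(z - 2)^2*(z^2 + 2*z - 8) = (z - 5)*(z - 2)^3*(z + 4)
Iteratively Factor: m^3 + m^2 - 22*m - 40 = (m + 4)*(m^2 - 3*m - 10) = (m - 5)*(m + 4)*(m + 2)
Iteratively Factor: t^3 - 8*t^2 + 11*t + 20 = (t - 5)*(t^2 - 3*t - 4) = (t - 5)*(t - 4)*(t + 1)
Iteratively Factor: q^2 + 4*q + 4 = (q + 2)*(q + 2)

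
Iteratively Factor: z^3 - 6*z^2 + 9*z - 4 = (z - 1)*(z^2 - 5*z + 4) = (z - 1)^2*(z - 4)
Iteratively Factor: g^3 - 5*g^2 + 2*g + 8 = (g + 1)*(g^2 - 6*g + 8) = (g - 2)*(g + 1)*(g - 4)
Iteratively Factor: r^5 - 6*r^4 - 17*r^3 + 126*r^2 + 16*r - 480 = (r + 2)*(r^4 - 8*r^3 - r^2 + 128*r - 240) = (r - 3)*(r + 2)*(r^3 - 5*r^2 - 16*r + 80) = (r - 4)*(r - 3)*(r + 2)*(r^2 - r - 20) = (r - 5)*(r - 4)*(r - 3)*(r + 2)*(r + 4)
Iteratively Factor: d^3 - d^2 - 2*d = (d)*(d^2 - d - 2) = d*(d + 1)*(d - 2)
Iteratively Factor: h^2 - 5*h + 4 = (h - 1)*(h - 4)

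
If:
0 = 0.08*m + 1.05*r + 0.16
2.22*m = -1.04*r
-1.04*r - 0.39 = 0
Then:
No Solution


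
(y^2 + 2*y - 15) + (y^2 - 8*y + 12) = 2*y^2 - 6*y - 3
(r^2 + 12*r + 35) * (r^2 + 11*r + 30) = r^4 + 23*r^3 + 197*r^2 + 745*r + 1050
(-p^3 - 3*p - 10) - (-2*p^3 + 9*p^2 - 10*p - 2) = p^3 - 9*p^2 + 7*p - 8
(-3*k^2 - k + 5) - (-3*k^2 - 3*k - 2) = 2*k + 7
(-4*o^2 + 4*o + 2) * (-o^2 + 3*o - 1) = 4*o^4 - 16*o^3 + 14*o^2 + 2*o - 2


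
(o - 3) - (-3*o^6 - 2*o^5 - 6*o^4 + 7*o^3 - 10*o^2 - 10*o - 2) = 3*o^6 + 2*o^5 + 6*o^4 - 7*o^3 + 10*o^2 + 11*o - 1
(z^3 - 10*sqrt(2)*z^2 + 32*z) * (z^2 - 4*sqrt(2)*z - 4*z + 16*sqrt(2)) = z^5 - 14*sqrt(2)*z^4 - 4*z^4 + 56*sqrt(2)*z^3 + 112*z^3 - 448*z^2 - 128*sqrt(2)*z^2 + 512*sqrt(2)*z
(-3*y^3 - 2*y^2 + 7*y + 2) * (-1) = 3*y^3 + 2*y^2 - 7*y - 2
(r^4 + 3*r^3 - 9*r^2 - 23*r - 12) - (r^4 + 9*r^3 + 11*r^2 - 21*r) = -6*r^3 - 20*r^2 - 2*r - 12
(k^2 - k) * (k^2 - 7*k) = k^4 - 8*k^3 + 7*k^2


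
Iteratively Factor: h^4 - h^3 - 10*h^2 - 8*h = (h)*(h^3 - h^2 - 10*h - 8) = h*(h + 2)*(h^2 - 3*h - 4) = h*(h + 1)*(h + 2)*(h - 4)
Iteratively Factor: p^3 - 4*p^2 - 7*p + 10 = (p + 2)*(p^2 - 6*p + 5) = (p - 1)*(p + 2)*(p - 5)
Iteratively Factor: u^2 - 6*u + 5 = (u - 5)*(u - 1)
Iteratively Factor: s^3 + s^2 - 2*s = (s - 1)*(s^2 + 2*s) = (s - 1)*(s + 2)*(s)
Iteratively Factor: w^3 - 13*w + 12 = (w + 4)*(w^2 - 4*w + 3) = (w - 1)*(w + 4)*(w - 3)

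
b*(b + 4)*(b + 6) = b^3 + 10*b^2 + 24*b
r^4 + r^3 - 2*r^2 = r^2*(r - 1)*(r + 2)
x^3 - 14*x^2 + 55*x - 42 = (x - 7)*(x - 6)*(x - 1)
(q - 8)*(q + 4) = q^2 - 4*q - 32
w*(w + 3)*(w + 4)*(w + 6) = w^4 + 13*w^3 + 54*w^2 + 72*w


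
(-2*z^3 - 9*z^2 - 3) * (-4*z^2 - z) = 8*z^5 + 38*z^4 + 9*z^3 + 12*z^2 + 3*z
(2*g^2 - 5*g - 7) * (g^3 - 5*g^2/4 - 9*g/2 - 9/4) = 2*g^5 - 15*g^4/2 - 39*g^3/4 + 107*g^2/4 + 171*g/4 + 63/4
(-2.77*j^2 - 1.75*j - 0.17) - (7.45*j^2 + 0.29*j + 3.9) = -10.22*j^2 - 2.04*j - 4.07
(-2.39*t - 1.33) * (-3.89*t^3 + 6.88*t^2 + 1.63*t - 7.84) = 9.2971*t^4 - 11.2695*t^3 - 13.0461*t^2 + 16.5697*t + 10.4272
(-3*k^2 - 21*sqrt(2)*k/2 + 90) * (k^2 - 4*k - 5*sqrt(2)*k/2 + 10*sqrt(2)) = -3*k^4 - 3*sqrt(2)*k^3 + 12*k^3 + 12*sqrt(2)*k^2 + 285*k^2/2 - 570*k - 225*sqrt(2)*k + 900*sqrt(2)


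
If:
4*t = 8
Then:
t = 2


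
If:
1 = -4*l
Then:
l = -1/4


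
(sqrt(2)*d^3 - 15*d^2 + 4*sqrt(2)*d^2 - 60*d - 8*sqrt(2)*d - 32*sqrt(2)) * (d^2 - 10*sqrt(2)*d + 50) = sqrt(2)*d^5 - 35*d^4 + 4*sqrt(2)*d^4 - 140*d^3 + 192*sqrt(2)*d^3 - 590*d^2 + 768*sqrt(2)*d^2 - 2360*d - 400*sqrt(2)*d - 1600*sqrt(2)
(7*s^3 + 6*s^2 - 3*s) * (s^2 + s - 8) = 7*s^5 + 13*s^4 - 53*s^3 - 51*s^2 + 24*s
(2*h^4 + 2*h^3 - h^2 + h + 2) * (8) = 16*h^4 + 16*h^3 - 8*h^2 + 8*h + 16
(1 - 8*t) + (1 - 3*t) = 2 - 11*t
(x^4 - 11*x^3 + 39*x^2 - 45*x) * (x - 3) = x^5 - 14*x^4 + 72*x^3 - 162*x^2 + 135*x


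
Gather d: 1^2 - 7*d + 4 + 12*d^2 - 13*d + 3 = 12*d^2 - 20*d + 8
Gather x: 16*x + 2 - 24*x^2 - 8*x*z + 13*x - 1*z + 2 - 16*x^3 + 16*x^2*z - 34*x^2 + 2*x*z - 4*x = -16*x^3 + x^2*(16*z - 58) + x*(25 - 6*z) - z + 4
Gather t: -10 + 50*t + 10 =50*t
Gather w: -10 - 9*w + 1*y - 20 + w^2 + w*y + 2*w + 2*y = w^2 + w*(y - 7) + 3*y - 30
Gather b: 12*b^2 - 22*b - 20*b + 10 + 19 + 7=12*b^2 - 42*b + 36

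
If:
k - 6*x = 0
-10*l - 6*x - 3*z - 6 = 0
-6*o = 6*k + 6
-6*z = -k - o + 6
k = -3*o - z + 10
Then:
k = -85/12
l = 11/24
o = 73/12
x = -85/72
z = -7/6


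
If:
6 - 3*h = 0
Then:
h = 2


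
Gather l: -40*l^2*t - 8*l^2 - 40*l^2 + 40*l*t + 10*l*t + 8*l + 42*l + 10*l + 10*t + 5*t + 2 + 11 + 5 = l^2*(-40*t - 48) + l*(50*t + 60) + 15*t + 18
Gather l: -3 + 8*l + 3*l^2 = 3*l^2 + 8*l - 3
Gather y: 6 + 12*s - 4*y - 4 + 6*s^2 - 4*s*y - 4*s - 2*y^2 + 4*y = 6*s^2 - 4*s*y + 8*s - 2*y^2 + 2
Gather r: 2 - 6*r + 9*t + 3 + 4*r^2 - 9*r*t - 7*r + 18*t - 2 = 4*r^2 + r*(-9*t - 13) + 27*t + 3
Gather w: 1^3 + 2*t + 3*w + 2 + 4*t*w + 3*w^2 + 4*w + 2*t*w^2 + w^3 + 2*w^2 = 2*t + w^3 + w^2*(2*t + 5) + w*(4*t + 7) + 3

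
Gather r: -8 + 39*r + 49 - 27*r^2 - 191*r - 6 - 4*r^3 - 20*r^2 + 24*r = -4*r^3 - 47*r^2 - 128*r + 35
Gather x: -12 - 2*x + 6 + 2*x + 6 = 0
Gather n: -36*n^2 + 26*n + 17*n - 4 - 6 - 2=-36*n^2 + 43*n - 12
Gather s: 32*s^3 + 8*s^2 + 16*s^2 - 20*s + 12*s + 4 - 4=32*s^3 + 24*s^2 - 8*s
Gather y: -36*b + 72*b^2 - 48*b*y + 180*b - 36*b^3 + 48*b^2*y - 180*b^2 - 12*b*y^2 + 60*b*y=-36*b^3 - 108*b^2 - 12*b*y^2 + 144*b + y*(48*b^2 + 12*b)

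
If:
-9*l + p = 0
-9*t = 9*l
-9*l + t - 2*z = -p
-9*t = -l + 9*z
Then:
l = 0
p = 0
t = 0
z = 0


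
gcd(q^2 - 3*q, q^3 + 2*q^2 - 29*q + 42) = q - 3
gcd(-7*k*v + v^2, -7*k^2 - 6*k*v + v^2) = -7*k + v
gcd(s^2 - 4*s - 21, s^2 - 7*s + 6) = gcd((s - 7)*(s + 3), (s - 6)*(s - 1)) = 1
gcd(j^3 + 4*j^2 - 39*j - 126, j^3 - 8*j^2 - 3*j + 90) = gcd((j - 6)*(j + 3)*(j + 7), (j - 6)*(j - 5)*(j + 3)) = j^2 - 3*j - 18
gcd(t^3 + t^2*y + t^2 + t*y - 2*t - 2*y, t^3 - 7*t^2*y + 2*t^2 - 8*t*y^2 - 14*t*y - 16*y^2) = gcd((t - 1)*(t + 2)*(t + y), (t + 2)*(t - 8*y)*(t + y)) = t^2 + t*y + 2*t + 2*y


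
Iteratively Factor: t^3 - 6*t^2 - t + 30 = (t - 5)*(t^2 - t - 6) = (t - 5)*(t + 2)*(t - 3)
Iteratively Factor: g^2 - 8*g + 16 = (g - 4)*(g - 4)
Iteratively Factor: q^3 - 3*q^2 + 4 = (q + 1)*(q^2 - 4*q + 4) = (q - 2)*(q + 1)*(q - 2)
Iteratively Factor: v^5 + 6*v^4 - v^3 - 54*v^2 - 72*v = (v + 4)*(v^4 + 2*v^3 - 9*v^2 - 18*v) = v*(v + 4)*(v^3 + 2*v^2 - 9*v - 18) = v*(v - 3)*(v + 4)*(v^2 + 5*v + 6) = v*(v - 3)*(v + 2)*(v + 4)*(v + 3)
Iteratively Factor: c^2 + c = (c + 1)*(c)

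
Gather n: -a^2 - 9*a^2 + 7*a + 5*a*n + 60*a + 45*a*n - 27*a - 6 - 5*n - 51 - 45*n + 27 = -10*a^2 + 40*a + n*(50*a - 50) - 30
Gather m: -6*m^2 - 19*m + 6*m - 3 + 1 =-6*m^2 - 13*m - 2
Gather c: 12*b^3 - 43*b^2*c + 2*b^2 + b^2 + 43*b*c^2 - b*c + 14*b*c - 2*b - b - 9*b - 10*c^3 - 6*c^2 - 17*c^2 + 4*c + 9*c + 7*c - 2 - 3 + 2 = 12*b^3 + 3*b^2 - 12*b - 10*c^3 + c^2*(43*b - 23) + c*(-43*b^2 + 13*b + 20) - 3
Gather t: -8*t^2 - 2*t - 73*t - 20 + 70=-8*t^2 - 75*t + 50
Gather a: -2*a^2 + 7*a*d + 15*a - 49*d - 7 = -2*a^2 + a*(7*d + 15) - 49*d - 7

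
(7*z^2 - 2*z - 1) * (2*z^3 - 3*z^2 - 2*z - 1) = 14*z^5 - 25*z^4 - 10*z^3 + 4*z + 1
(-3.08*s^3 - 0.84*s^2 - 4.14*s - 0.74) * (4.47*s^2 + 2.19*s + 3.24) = -13.7676*s^5 - 10.5*s^4 - 30.3246*s^3 - 15.096*s^2 - 15.0342*s - 2.3976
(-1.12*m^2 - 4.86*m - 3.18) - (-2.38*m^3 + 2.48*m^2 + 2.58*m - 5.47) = 2.38*m^3 - 3.6*m^2 - 7.44*m + 2.29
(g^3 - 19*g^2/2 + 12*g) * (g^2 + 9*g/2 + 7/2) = g^5 - 5*g^4 - 109*g^3/4 + 83*g^2/4 + 42*g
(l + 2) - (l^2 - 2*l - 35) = -l^2 + 3*l + 37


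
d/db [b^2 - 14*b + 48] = 2*b - 14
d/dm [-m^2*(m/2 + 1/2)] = m*(-3*m - 2)/2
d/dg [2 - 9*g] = -9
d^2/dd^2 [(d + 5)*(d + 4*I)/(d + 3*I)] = 2*(3 + 5*I)/(d^3 + 9*I*d^2 - 27*d - 27*I)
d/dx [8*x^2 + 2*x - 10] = 16*x + 2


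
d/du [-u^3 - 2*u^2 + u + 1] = -3*u^2 - 4*u + 1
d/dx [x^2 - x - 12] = 2*x - 1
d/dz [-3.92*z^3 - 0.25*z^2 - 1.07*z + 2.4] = -11.76*z^2 - 0.5*z - 1.07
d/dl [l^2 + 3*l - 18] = 2*l + 3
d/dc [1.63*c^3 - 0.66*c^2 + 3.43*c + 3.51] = 4.89*c^2 - 1.32*c + 3.43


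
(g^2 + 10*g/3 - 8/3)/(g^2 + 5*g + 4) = (g - 2/3)/(g + 1)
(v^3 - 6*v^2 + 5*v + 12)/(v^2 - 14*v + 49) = (v^3 - 6*v^2 + 5*v + 12)/(v^2 - 14*v + 49)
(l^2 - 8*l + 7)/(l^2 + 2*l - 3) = (l - 7)/(l + 3)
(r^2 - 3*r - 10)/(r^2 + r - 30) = (r + 2)/(r + 6)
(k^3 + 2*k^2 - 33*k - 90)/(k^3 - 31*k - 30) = (k + 3)/(k + 1)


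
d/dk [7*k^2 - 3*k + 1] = 14*k - 3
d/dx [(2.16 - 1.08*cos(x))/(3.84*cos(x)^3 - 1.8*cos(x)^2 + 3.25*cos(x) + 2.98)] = (-8.2944*cos(x)^3 + 26.8272*cos(x)^2 - 7.776*cos(x) + 10.2384)*sin(x)/(14.7456*cos(x)^6 - 13.824*cos(x)^5 + 28.2*cos(x)^4 + 11.1864*cos(x)^3 - 0.1655*cos(x)^2 + 19.37*cos(x) + 8.8804)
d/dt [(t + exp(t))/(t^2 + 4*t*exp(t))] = (t*(t + 4*exp(t))*(exp(t) + 1) - 2*(t + exp(t))*(2*t*exp(t) + t + 2*exp(t)))/(t^2*(t + 4*exp(t))^2)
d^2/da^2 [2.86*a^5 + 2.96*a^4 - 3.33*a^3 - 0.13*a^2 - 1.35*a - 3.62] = 57.2*a^3 + 35.52*a^2 - 19.98*a - 0.26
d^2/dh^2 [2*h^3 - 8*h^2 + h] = 12*h - 16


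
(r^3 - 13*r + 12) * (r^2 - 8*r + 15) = r^5 - 8*r^4 + 2*r^3 + 116*r^2 - 291*r + 180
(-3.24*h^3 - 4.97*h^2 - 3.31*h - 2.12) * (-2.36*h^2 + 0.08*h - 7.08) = 7.6464*h^5 + 11.47*h^4 + 30.3532*h^3 + 39.926*h^2 + 23.2652*h + 15.0096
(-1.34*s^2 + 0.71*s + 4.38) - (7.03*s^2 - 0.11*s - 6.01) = -8.37*s^2 + 0.82*s + 10.39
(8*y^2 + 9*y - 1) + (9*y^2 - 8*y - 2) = 17*y^2 + y - 3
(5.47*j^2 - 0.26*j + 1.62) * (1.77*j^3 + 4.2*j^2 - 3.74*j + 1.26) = 9.6819*j^5 + 22.5138*j^4 - 18.6824*j^3 + 14.6686*j^2 - 6.3864*j + 2.0412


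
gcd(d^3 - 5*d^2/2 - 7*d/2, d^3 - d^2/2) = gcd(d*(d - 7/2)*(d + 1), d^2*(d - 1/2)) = d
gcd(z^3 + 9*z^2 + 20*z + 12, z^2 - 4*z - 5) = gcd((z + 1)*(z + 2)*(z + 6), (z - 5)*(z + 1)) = z + 1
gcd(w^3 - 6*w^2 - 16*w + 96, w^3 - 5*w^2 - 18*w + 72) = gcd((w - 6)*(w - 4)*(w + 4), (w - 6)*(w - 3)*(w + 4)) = w^2 - 2*w - 24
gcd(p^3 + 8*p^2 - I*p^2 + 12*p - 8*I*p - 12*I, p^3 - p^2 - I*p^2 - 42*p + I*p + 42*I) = p^2 + p*(6 - I) - 6*I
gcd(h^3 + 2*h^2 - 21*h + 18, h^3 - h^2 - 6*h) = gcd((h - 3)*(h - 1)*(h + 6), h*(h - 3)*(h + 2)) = h - 3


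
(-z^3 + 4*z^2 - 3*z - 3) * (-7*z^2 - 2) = 7*z^5 - 28*z^4 + 23*z^3 + 13*z^2 + 6*z + 6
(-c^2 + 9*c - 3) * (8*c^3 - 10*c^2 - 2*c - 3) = -8*c^5 + 82*c^4 - 112*c^3 + 15*c^2 - 21*c + 9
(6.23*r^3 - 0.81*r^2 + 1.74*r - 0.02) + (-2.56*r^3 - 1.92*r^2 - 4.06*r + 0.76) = 3.67*r^3 - 2.73*r^2 - 2.32*r + 0.74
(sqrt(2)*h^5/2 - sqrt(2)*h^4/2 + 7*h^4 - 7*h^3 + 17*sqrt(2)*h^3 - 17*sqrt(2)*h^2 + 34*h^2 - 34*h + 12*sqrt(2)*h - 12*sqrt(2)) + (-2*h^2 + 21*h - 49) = sqrt(2)*h^5/2 - sqrt(2)*h^4/2 + 7*h^4 - 7*h^3 + 17*sqrt(2)*h^3 - 17*sqrt(2)*h^2 + 32*h^2 - 13*h + 12*sqrt(2)*h - 49 - 12*sqrt(2)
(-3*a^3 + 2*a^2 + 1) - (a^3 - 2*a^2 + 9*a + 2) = -4*a^3 + 4*a^2 - 9*a - 1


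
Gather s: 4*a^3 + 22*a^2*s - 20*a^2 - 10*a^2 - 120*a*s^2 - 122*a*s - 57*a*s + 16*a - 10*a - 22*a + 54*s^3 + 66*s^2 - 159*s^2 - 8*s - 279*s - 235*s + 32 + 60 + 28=4*a^3 - 30*a^2 - 16*a + 54*s^3 + s^2*(-120*a - 93) + s*(22*a^2 - 179*a - 522) + 120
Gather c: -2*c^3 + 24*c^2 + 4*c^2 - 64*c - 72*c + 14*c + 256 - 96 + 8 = -2*c^3 + 28*c^2 - 122*c + 168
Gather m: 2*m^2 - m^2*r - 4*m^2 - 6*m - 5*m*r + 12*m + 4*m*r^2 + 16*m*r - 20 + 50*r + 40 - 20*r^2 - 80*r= m^2*(-r - 2) + m*(4*r^2 + 11*r + 6) - 20*r^2 - 30*r + 20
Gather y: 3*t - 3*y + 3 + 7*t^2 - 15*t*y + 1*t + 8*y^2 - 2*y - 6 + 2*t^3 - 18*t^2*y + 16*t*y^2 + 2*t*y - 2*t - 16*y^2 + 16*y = 2*t^3 + 7*t^2 + 2*t + y^2*(16*t - 8) + y*(-18*t^2 - 13*t + 11) - 3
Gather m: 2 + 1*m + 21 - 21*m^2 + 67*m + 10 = -21*m^2 + 68*m + 33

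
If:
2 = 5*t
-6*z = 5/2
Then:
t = 2/5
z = -5/12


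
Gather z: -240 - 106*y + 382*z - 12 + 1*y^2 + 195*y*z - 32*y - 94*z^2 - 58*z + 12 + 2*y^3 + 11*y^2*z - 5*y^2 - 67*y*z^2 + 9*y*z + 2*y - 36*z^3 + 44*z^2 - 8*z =2*y^3 - 4*y^2 - 136*y - 36*z^3 + z^2*(-67*y - 50) + z*(11*y^2 + 204*y + 316) - 240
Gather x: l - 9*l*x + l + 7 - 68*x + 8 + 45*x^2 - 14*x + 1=2*l + 45*x^2 + x*(-9*l - 82) + 16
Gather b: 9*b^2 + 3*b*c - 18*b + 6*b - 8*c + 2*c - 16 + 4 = 9*b^2 + b*(3*c - 12) - 6*c - 12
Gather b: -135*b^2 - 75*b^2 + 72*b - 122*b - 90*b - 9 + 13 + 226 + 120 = -210*b^2 - 140*b + 350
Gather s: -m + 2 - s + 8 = -m - s + 10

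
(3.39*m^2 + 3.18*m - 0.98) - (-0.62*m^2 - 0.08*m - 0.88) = 4.01*m^2 + 3.26*m - 0.1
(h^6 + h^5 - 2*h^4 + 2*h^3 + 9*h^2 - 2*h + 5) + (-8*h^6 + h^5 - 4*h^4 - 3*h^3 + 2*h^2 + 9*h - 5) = -7*h^6 + 2*h^5 - 6*h^4 - h^3 + 11*h^2 + 7*h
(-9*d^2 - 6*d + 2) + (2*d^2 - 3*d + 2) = -7*d^2 - 9*d + 4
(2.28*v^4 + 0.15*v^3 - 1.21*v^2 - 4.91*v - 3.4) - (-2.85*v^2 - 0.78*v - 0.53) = 2.28*v^4 + 0.15*v^3 + 1.64*v^2 - 4.13*v - 2.87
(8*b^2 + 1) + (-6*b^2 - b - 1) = 2*b^2 - b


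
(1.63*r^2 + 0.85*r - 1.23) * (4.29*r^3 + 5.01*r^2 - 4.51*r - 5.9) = 6.9927*r^5 + 11.8128*r^4 - 8.3695*r^3 - 19.6128*r^2 + 0.532299999999999*r + 7.257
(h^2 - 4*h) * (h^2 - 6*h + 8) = h^4 - 10*h^3 + 32*h^2 - 32*h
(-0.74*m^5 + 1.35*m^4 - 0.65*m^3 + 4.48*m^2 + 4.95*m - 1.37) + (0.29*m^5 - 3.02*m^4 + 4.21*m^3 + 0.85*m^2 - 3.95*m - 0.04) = -0.45*m^5 - 1.67*m^4 + 3.56*m^3 + 5.33*m^2 + 1.0*m - 1.41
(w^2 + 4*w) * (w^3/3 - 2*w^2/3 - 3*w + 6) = w^5/3 + 2*w^4/3 - 17*w^3/3 - 6*w^2 + 24*w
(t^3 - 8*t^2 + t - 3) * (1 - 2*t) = -2*t^4 + 17*t^3 - 10*t^2 + 7*t - 3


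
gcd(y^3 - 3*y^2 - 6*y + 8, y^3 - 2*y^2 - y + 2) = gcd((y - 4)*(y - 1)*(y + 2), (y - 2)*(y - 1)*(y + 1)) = y - 1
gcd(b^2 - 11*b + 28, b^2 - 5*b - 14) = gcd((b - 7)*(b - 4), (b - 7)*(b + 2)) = b - 7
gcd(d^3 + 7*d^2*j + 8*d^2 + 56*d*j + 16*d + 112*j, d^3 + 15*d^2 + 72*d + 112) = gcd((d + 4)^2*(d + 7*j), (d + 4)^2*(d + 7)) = d^2 + 8*d + 16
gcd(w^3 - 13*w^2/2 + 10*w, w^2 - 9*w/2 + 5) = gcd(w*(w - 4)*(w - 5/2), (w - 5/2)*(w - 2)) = w - 5/2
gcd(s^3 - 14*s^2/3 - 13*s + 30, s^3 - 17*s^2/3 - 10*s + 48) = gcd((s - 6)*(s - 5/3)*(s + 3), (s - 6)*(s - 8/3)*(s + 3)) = s^2 - 3*s - 18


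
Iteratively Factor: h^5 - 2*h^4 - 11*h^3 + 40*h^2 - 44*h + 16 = (h + 4)*(h^4 - 6*h^3 + 13*h^2 - 12*h + 4) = (h - 1)*(h + 4)*(h^3 - 5*h^2 + 8*h - 4) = (h - 2)*(h - 1)*(h + 4)*(h^2 - 3*h + 2) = (h - 2)*(h - 1)^2*(h + 4)*(h - 2)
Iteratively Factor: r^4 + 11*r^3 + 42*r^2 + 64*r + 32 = (r + 4)*(r^3 + 7*r^2 + 14*r + 8) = (r + 2)*(r + 4)*(r^2 + 5*r + 4) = (r + 2)*(r + 4)^2*(r + 1)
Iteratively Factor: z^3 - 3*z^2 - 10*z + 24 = (z + 3)*(z^2 - 6*z + 8) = (z - 2)*(z + 3)*(z - 4)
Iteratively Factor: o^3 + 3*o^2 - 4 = (o + 2)*(o^2 + o - 2) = (o - 1)*(o + 2)*(o + 2)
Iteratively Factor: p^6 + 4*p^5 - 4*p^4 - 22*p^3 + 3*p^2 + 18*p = (p + 3)*(p^5 + p^4 - 7*p^3 - p^2 + 6*p) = (p + 1)*(p + 3)*(p^4 - 7*p^2 + 6*p) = (p + 1)*(p + 3)^2*(p^3 - 3*p^2 + 2*p) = (p - 2)*(p + 1)*(p + 3)^2*(p^2 - p) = p*(p - 2)*(p + 1)*(p + 3)^2*(p - 1)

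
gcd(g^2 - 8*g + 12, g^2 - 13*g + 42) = g - 6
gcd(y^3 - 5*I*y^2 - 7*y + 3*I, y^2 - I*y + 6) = y - 3*I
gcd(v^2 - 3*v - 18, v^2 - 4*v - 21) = v + 3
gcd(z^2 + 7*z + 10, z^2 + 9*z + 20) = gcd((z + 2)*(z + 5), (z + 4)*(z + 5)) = z + 5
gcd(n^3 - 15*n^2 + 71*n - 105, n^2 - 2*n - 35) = n - 7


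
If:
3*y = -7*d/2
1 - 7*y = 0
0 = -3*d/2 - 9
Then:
No Solution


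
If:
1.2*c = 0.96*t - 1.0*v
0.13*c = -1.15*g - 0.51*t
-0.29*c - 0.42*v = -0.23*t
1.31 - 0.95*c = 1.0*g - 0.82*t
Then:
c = -1.81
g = 1.20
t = -2.24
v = 0.03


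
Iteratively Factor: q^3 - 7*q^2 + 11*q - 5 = (q - 1)*(q^2 - 6*q + 5) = (q - 5)*(q - 1)*(q - 1)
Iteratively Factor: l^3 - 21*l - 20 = (l - 5)*(l^2 + 5*l + 4) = (l - 5)*(l + 4)*(l + 1)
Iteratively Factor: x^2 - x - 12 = (x - 4)*(x + 3)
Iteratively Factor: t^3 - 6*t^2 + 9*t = (t - 3)*(t^2 - 3*t) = (t - 3)^2*(t)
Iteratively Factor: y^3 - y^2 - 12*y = (y - 4)*(y^2 + 3*y) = (y - 4)*(y + 3)*(y)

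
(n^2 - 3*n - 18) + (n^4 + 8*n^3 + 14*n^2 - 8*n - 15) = n^4 + 8*n^3 + 15*n^2 - 11*n - 33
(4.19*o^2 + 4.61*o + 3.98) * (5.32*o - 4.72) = 22.2908*o^3 + 4.7484*o^2 - 0.585599999999999*o - 18.7856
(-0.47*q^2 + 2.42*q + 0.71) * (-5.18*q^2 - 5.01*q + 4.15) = 2.4346*q^4 - 10.1809*q^3 - 17.7525*q^2 + 6.4859*q + 2.9465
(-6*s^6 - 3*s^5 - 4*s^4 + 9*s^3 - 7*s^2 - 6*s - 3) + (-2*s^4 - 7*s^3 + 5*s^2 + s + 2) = -6*s^6 - 3*s^5 - 6*s^4 + 2*s^3 - 2*s^2 - 5*s - 1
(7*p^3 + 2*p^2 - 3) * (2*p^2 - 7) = 14*p^5 + 4*p^4 - 49*p^3 - 20*p^2 + 21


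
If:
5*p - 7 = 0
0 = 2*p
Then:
No Solution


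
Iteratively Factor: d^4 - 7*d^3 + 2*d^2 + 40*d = (d - 4)*(d^3 - 3*d^2 - 10*d) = (d - 5)*(d - 4)*(d^2 + 2*d) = d*(d - 5)*(d - 4)*(d + 2)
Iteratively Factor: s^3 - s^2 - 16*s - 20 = (s - 5)*(s^2 + 4*s + 4) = (s - 5)*(s + 2)*(s + 2)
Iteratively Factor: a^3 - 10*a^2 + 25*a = (a - 5)*(a^2 - 5*a) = a*(a - 5)*(a - 5)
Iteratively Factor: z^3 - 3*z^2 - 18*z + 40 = (z - 2)*(z^2 - z - 20) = (z - 5)*(z - 2)*(z + 4)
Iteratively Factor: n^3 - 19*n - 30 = (n - 5)*(n^2 + 5*n + 6) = (n - 5)*(n + 3)*(n + 2)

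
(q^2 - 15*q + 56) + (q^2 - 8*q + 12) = 2*q^2 - 23*q + 68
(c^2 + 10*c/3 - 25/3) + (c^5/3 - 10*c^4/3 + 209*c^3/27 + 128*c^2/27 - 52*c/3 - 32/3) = c^5/3 - 10*c^4/3 + 209*c^3/27 + 155*c^2/27 - 14*c - 19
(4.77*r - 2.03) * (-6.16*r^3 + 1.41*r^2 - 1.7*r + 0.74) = -29.3832*r^4 + 19.2305*r^3 - 10.9713*r^2 + 6.9808*r - 1.5022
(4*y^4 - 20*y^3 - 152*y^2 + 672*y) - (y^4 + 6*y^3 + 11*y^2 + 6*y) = 3*y^4 - 26*y^3 - 163*y^2 + 666*y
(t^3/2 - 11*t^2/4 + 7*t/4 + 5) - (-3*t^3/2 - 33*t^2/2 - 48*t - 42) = 2*t^3 + 55*t^2/4 + 199*t/4 + 47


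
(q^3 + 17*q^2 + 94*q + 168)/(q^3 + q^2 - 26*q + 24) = (q^2 + 11*q + 28)/(q^2 - 5*q + 4)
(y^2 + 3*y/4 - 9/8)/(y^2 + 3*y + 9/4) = (4*y - 3)/(2*(2*y + 3))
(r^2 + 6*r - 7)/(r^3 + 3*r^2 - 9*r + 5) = (r + 7)/(r^2 + 4*r - 5)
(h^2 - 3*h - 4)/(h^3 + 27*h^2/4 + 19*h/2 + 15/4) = 4*(h - 4)/(4*h^2 + 23*h + 15)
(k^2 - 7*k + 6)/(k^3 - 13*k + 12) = (k - 6)/(k^2 + k - 12)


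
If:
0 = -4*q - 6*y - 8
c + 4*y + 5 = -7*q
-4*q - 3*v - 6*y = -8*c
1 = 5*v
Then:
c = -37/40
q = 151/520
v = 1/5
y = -397/260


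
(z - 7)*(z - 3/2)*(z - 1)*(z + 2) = z^4 - 15*z^3/2 + 55*z/2 - 21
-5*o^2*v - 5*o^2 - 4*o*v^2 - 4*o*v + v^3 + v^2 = (-5*o + v)*(o + v)*(v + 1)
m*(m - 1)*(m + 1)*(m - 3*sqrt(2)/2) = m^4 - 3*sqrt(2)*m^3/2 - m^2 + 3*sqrt(2)*m/2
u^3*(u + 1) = u^4 + u^3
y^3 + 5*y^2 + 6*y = y*(y + 2)*(y + 3)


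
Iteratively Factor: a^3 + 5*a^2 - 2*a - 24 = (a + 3)*(a^2 + 2*a - 8) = (a + 3)*(a + 4)*(a - 2)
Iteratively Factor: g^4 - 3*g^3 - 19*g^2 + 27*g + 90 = (g - 5)*(g^3 + 2*g^2 - 9*g - 18) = (g - 5)*(g + 2)*(g^2 - 9) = (g - 5)*(g - 3)*(g + 2)*(g + 3)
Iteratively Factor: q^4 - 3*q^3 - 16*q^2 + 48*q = (q - 4)*(q^3 + q^2 - 12*q) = (q - 4)*(q + 4)*(q^2 - 3*q) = (q - 4)*(q - 3)*(q + 4)*(q)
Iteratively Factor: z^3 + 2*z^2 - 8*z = (z + 4)*(z^2 - 2*z) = (z - 2)*(z + 4)*(z)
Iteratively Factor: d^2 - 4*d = (d)*(d - 4)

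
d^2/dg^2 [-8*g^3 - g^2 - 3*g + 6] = -48*g - 2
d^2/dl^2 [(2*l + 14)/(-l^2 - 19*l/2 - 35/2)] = -32/(8*l^3 + 60*l^2 + 150*l + 125)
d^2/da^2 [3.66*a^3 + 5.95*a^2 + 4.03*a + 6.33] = 21.96*a + 11.9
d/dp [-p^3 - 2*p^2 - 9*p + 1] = -3*p^2 - 4*p - 9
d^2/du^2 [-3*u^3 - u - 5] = -18*u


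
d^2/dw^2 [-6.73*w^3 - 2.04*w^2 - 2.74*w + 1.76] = -40.38*w - 4.08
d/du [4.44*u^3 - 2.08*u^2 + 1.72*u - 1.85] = 13.32*u^2 - 4.16*u + 1.72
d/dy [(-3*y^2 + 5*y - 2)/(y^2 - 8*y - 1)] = (19*y^2 + 10*y - 21)/(y^4 - 16*y^3 + 62*y^2 + 16*y + 1)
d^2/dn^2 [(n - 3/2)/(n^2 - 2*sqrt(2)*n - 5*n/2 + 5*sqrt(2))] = 2*((2*n - 3)*(-4*n + 5 + 4*sqrt(2))^2 + 4*(-3*n + 2*sqrt(2) + 4)*(2*n^2 - 4*sqrt(2)*n - 5*n + 10*sqrt(2)))/(2*n^2 - 4*sqrt(2)*n - 5*n + 10*sqrt(2))^3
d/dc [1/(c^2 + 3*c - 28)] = (-2*c - 3)/(c^2 + 3*c - 28)^2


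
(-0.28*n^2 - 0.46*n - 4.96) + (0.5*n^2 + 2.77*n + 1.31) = 0.22*n^2 + 2.31*n - 3.65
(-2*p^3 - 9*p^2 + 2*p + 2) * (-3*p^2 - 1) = 6*p^5 + 27*p^4 - 4*p^3 + 3*p^2 - 2*p - 2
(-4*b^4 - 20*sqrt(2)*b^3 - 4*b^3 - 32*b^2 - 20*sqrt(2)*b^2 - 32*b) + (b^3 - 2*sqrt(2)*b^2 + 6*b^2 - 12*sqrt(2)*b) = -4*b^4 - 20*sqrt(2)*b^3 - 3*b^3 - 22*sqrt(2)*b^2 - 26*b^2 - 32*b - 12*sqrt(2)*b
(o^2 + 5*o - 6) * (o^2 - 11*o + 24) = o^4 - 6*o^3 - 37*o^2 + 186*o - 144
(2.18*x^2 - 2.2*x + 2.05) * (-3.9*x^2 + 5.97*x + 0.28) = -8.502*x^4 + 21.5946*x^3 - 20.5186*x^2 + 11.6225*x + 0.574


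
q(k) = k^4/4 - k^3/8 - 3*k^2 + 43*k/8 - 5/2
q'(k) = k^3 - 3*k^2/8 - 6*k + 43/8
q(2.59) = 0.37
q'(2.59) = 4.69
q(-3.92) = -3.11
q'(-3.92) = -37.10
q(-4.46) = 23.86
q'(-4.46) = -64.04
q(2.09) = -0.74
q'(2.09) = 0.33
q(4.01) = 27.40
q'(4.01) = 39.77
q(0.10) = -1.99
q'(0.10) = 4.77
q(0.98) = -0.00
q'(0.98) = 0.08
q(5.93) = 206.96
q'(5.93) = 165.14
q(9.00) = 1352.00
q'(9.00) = 650.00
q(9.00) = 1352.00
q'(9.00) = 650.00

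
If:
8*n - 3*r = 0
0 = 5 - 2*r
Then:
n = 15/16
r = 5/2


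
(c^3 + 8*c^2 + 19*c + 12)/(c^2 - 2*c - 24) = (c^2 + 4*c + 3)/(c - 6)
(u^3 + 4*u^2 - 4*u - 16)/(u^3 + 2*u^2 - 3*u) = (u^3 + 4*u^2 - 4*u - 16)/(u*(u^2 + 2*u - 3))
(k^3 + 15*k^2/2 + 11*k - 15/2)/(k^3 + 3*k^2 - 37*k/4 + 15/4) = 2*(k + 3)/(2*k - 3)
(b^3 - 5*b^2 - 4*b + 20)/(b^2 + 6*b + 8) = (b^2 - 7*b + 10)/(b + 4)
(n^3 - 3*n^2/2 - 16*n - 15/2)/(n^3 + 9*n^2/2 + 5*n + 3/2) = (n - 5)/(n + 1)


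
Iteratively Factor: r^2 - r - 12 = (r - 4)*(r + 3)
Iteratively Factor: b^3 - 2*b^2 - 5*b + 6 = (b + 2)*(b^2 - 4*b + 3) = (b - 3)*(b + 2)*(b - 1)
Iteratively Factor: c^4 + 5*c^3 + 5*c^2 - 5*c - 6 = (c + 2)*(c^3 + 3*c^2 - c - 3) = (c + 1)*(c + 2)*(c^2 + 2*c - 3) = (c + 1)*(c + 2)*(c + 3)*(c - 1)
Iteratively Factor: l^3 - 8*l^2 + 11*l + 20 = (l - 4)*(l^2 - 4*l - 5) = (l - 5)*(l - 4)*(l + 1)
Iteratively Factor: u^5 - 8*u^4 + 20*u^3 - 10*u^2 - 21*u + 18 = (u - 2)*(u^4 - 6*u^3 + 8*u^2 + 6*u - 9) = (u - 3)*(u - 2)*(u^3 - 3*u^2 - u + 3) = (u - 3)*(u - 2)*(u + 1)*(u^2 - 4*u + 3) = (u - 3)^2*(u - 2)*(u + 1)*(u - 1)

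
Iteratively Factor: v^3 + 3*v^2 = (v + 3)*(v^2) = v*(v + 3)*(v)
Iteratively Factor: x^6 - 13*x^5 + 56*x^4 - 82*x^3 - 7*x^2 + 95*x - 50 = (x + 1)*(x^5 - 14*x^4 + 70*x^3 - 152*x^2 + 145*x - 50) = (x - 2)*(x + 1)*(x^4 - 12*x^3 + 46*x^2 - 60*x + 25) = (x - 5)*(x - 2)*(x + 1)*(x^3 - 7*x^2 + 11*x - 5) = (x - 5)*(x - 2)*(x - 1)*(x + 1)*(x^2 - 6*x + 5) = (x - 5)*(x - 2)*(x - 1)^2*(x + 1)*(x - 5)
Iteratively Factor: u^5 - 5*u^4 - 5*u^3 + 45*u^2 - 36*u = (u + 3)*(u^4 - 8*u^3 + 19*u^2 - 12*u) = u*(u + 3)*(u^3 - 8*u^2 + 19*u - 12) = u*(u - 1)*(u + 3)*(u^2 - 7*u + 12) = u*(u - 3)*(u - 1)*(u + 3)*(u - 4)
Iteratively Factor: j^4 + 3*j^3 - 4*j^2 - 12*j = (j - 2)*(j^3 + 5*j^2 + 6*j) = (j - 2)*(j + 2)*(j^2 + 3*j) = j*(j - 2)*(j + 2)*(j + 3)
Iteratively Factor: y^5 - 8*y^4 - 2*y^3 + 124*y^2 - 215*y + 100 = (y - 1)*(y^4 - 7*y^3 - 9*y^2 + 115*y - 100) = (y - 5)*(y - 1)*(y^3 - 2*y^2 - 19*y + 20) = (y - 5)^2*(y - 1)*(y^2 + 3*y - 4) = (y - 5)^2*(y - 1)*(y + 4)*(y - 1)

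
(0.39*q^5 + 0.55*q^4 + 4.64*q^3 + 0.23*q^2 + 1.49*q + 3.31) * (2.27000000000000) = 0.8853*q^5 + 1.2485*q^4 + 10.5328*q^3 + 0.5221*q^2 + 3.3823*q + 7.5137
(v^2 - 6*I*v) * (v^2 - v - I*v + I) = v^4 - v^3 - 7*I*v^3 - 6*v^2 + 7*I*v^2 + 6*v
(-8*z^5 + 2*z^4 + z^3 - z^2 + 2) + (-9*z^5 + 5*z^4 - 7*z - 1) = -17*z^5 + 7*z^4 + z^3 - z^2 - 7*z + 1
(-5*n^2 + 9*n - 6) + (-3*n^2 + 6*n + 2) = -8*n^2 + 15*n - 4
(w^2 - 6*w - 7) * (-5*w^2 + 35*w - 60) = -5*w^4 + 65*w^3 - 235*w^2 + 115*w + 420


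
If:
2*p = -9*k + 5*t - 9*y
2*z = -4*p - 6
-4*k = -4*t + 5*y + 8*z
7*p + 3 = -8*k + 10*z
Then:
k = 27*z/16 + 15/16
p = -z/2 - 3/2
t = 989*z/176 + 105/176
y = 17*z/11 - 3/11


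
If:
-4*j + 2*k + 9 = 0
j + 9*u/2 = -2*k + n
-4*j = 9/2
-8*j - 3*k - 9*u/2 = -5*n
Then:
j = -9/8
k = -27/4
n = -117/32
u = 39/16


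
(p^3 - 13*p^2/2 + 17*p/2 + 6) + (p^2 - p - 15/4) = p^3 - 11*p^2/2 + 15*p/2 + 9/4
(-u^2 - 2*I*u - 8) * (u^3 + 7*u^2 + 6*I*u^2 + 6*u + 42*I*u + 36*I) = -u^5 - 7*u^4 - 8*I*u^4 - 2*u^3 - 56*I*u^3 + 28*u^2 - 96*I*u^2 + 24*u - 336*I*u - 288*I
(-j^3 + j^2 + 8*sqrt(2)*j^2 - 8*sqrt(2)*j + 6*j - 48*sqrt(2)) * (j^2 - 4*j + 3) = -j^5 + 5*j^4 + 8*sqrt(2)*j^4 - 40*sqrt(2)*j^3 - j^3 - 21*j^2 + 8*sqrt(2)*j^2 + 18*j + 168*sqrt(2)*j - 144*sqrt(2)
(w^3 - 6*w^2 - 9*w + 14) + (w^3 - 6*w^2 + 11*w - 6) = 2*w^3 - 12*w^2 + 2*w + 8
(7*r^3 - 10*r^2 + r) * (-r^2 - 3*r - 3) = -7*r^5 - 11*r^4 + 8*r^3 + 27*r^2 - 3*r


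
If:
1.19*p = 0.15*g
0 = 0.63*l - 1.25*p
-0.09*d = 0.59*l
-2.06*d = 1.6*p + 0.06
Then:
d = -0.03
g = 0.02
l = 0.00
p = 0.00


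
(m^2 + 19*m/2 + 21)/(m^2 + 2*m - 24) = (m + 7/2)/(m - 4)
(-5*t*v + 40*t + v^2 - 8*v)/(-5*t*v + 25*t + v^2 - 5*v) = (v - 8)/(v - 5)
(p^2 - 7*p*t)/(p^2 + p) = (p - 7*t)/(p + 1)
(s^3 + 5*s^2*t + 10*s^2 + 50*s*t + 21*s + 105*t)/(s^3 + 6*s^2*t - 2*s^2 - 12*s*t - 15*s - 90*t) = (s^2 + 5*s*t + 7*s + 35*t)/(s^2 + 6*s*t - 5*s - 30*t)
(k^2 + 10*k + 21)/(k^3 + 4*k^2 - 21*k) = (k + 3)/(k*(k - 3))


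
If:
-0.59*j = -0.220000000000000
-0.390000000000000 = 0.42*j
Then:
No Solution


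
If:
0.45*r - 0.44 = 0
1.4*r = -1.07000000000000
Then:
No Solution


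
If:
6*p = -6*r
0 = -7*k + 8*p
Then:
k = -8*r/7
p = -r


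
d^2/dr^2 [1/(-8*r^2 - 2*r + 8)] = (16*r^2 + 4*r - (8*r + 1)^2 - 16)/(4*r^2 + r - 4)^3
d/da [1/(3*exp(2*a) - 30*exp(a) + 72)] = 2*(5 - exp(a))*exp(a)/(3*(exp(2*a) - 10*exp(a) + 24)^2)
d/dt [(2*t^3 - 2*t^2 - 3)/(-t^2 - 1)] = 2*t*(-t^3 - 3*t - 1)/(t^4 + 2*t^2 + 1)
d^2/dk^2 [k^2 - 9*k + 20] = 2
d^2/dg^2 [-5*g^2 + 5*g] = -10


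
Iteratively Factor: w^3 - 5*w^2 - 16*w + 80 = (w + 4)*(w^2 - 9*w + 20) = (w - 4)*(w + 4)*(w - 5)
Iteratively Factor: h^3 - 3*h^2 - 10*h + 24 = (h - 4)*(h^2 + h - 6) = (h - 4)*(h + 3)*(h - 2)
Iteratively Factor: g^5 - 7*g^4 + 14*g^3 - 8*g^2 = (g - 4)*(g^4 - 3*g^3 + 2*g^2) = (g - 4)*(g - 1)*(g^3 - 2*g^2) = (g - 4)*(g - 2)*(g - 1)*(g^2) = g*(g - 4)*(g - 2)*(g - 1)*(g)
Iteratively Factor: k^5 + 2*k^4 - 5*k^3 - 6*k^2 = (k)*(k^4 + 2*k^3 - 5*k^2 - 6*k) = k^2*(k^3 + 2*k^2 - 5*k - 6) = k^2*(k - 2)*(k^2 + 4*k + 3) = k^2*(k - 2)*(k + 1)*(k + 3)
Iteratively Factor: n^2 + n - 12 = (n + 4)*(n - 3)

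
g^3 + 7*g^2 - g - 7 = (g - 1)*(g + 1)*(g + 7)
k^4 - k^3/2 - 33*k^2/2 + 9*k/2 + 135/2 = (k - 3)^2*(k + 5/2)*(k + 3)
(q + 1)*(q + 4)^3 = q^4 + 13*q^3 + 60*q^2 + 112*q + 64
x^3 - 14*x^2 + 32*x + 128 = (x - 8)^2*(x + 2)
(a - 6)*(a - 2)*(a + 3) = a^3 - 5*a^2 - 12*a + 36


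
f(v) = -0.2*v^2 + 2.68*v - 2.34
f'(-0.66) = 2.94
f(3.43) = 4.50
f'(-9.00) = 6.28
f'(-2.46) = 3.66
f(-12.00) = -63.30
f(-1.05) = -5.37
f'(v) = 2.68 - 0.4*v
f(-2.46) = -10.14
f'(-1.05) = 3.10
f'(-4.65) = 4.54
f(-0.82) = -4.67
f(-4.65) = -19.13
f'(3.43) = 1.31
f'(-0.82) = 3.01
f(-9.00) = -42.66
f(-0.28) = -3.11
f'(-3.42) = 4.05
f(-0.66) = -4.20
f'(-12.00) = 7.48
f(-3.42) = -13.84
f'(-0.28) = 2.79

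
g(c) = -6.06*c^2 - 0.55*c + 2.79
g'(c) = -12.12*c - 0.55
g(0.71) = -0.66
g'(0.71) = -9.16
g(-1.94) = -18.95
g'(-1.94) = 22.96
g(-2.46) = -32.53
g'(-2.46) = 29.27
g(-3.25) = -59.43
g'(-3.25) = 38.84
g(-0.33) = 2.31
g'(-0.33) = 3.45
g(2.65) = -41.22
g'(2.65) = -32.67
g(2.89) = -49.41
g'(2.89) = -35.58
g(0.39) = 1.65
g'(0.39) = -5.28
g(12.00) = -876.45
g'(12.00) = -145.99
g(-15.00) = -1352.46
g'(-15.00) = 181.25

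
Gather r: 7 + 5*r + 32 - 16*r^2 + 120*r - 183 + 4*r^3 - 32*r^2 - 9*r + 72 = 4*r^3 - 48*r^2 + 116*r - 72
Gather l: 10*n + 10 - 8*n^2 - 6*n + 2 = -8*n^2 + 4*n + 12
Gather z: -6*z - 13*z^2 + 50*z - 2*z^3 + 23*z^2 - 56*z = -2*z^3 + 10*z^2 - 12*z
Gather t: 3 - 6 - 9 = -12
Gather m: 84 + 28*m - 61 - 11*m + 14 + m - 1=18*m + 36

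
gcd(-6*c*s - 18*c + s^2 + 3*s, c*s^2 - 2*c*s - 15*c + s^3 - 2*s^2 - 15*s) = s + 3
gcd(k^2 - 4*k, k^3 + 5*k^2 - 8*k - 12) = 1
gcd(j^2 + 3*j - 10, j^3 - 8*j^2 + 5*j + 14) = j - 2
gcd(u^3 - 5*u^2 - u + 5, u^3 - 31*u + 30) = u^2 - 6*u + 5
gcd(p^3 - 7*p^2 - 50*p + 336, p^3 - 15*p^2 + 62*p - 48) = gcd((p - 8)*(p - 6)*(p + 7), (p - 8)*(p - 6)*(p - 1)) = p^2 - 14*p + 48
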